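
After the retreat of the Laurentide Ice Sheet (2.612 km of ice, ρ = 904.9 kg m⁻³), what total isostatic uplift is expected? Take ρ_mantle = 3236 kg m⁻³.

0.73 km

Removing the load lets mantle flow back in; uplift u satisfies ρ_ice t = ρ_m u.
u = t ρ_ice/ρ_m = 2.612 km × 904.9/3236 = 0.73 km.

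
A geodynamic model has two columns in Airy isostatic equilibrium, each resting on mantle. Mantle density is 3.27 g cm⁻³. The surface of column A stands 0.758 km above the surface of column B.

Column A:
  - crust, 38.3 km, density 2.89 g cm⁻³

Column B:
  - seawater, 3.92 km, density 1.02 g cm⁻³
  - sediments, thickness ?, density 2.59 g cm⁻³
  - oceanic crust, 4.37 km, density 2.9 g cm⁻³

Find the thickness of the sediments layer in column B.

Take the compensation level at the base of the deeper column (depth z_c below the surface of column A) and equate Σ ρ_i t_i down to z_c; mantle fills any gap and the z_c terms cancel.
Column A: 38.3×2.89 + (z_c − 38.3)×3.27
Column B: 0.758×0 + 3.92×1.02 + x×2.59 + 4.37×2.9 + (z_c − 0.758 − 8.29 − x)×3.27
The z_c×3.27 term appears on both sides and cancels. Collect the known terms of each column as K = Σ(ρt)_known − 3.27 × (depth of known layers): K_A = 110.687 − 3.27×38.3 = −14.554; K_B = 16.6714 − 3.27×(0.758 + 8.29) = −12.91556.
Balance: K_A = K_B − x×(3.27 − 2.59), so x = (K_B − K_A)/(3.27 − 2.59) = 1.63844/0.68 = 2.41 km.

2.41 km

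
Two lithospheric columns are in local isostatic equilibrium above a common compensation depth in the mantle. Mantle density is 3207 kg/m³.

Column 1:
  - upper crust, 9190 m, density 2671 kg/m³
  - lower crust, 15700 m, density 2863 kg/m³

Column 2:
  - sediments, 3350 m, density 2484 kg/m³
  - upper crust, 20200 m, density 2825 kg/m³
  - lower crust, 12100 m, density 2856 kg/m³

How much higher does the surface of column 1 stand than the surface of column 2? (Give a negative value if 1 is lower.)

For any compensation level in the mantle, the mantle terms cancel and isostasy reduces to e = (Σt_1 − Σt_2) − (Σ(ρt)_1 − Σ(ρt)_2) / ρ_m.
Σt_1 = 24890 m; Σt_2 = 35650 m; Σ(ρt)_1 = 69495590; Σ(ρt)_2 = 99944000 (in m·kg/m³).
e = (24890 − 35650) − (69495590 − 99944000) / 3207 = −1270 m.

−1270 m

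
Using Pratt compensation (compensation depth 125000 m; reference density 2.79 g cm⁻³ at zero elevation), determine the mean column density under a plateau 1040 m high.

2.77 g cm⁻³

Pratt balance: ρ_ref D = ρ (D + h).
ρ = ρ_ref D/(D + h) = 2.79 × 125000 m/(125000 m + 1040 m) = 2.77 g cm⁻³.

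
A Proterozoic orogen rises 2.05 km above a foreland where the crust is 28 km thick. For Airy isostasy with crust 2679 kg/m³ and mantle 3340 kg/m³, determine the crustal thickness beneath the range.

38.4 km

Root depth r = h ρ_c / (ρ_m − ρ_c) = 2.05 km × 2679 / 661 = 8.309 km.
Total thickness = T + h + r = 28 km + 2.05 km + 8.309 km = 38.4 km.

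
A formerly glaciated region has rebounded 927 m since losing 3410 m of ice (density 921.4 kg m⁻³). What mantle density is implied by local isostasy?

3390 kg m⁻³

ρ_m = ρ_ice t / u = 921.4 × 3410 m/927 m = 3390 kg m⁻³.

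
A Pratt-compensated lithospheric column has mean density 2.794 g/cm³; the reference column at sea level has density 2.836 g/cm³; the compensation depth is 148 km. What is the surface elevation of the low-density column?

ρ_ref D = ρ (D + h) → h = D (ρ_ref − ρ)/ρ.
h = 148 km × (2.836 − 2.794)/2.794 = 2.22 km.

2.22 km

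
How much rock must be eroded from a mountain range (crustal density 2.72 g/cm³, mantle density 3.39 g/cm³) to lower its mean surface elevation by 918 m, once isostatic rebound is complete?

4640 m

Net drop Δ = e − u = e − e ρ_c/ρ_m = e (ρ_m − ρ_c)/ρ_m.
e = Δ ρ_m/(ρ_m − ρ_c) = 918 m × 3.39/0.67 = 4640 m.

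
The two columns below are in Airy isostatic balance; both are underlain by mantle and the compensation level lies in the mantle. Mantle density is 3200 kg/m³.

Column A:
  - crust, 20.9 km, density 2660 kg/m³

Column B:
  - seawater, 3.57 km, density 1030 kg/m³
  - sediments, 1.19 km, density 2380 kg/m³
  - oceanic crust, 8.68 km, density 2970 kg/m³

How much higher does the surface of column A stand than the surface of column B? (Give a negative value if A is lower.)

0.177 km

For any compensation level in the mantle, the mantle terms cancel and isostasy reduces to e = (Σt_A − Σt_B) − (Σ(ρt)_A − Σ(ρt)_B) / ρ_m.
Σt_A = 20.9 km; Σt_B = 13.44 km; Σ(ρt)_A = 55594; Σ(ρt)_B = 32288.9 (in km·kg/m³).
e = (20.9 − 13.44) − (55594 − 32288.9) / 3200 = 0.177 km.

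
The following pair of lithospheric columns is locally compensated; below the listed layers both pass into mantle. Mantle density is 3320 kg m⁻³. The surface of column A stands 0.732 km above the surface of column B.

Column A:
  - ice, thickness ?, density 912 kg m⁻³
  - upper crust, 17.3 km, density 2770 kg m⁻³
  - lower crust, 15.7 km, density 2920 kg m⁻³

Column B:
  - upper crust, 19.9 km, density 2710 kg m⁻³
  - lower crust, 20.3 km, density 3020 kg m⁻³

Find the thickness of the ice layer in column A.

2.02 km

Take the compensation level at the base of the deeper column (depth z_c below the surface of column A) and equate Σ ρ_i t_i down to z_c; mantle fills any gap and the z_c terms cancel.
Column A: x×912 + 17.3×2770 + 15.7×2920 + (z_c − 33 − x)×3320
Column B: 0.732×0 + 19.9×2710 + 20.3×3020 + (z_c − 0.732 − 40.2)×3320
The z_c×3320 term appears on both sides and cancels. Collect the known terms of each column as K = Σ(ρt)_known − 3320 × (depth of known layers): K_A = 93765 − 3320×33 = −15795; K_B = 115235 − 3320×(0.732 + 40.2) = −20659.24.
Balance: K_A − x×(3320 − 912) = K_B, so x = (K_A − K_B)/(3320 − 912) = 4864.24/2408 = 2.02 km.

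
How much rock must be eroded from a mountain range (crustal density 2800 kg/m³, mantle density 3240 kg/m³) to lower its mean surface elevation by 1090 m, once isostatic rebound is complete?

8030 m

Net drop Δ = e − u = e − e ρ_c/ρ_m = e (ρ_m − ρ_c)/ρ_m.
e = Δ ρ_m/(ρ_m − ρ_c) = 1090 m × 3240/440 = 8030 m.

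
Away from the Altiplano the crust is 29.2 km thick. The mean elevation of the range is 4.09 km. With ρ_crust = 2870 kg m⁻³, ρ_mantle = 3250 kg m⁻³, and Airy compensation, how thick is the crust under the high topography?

64.2 km

Root depth r = h ρ_c / (ρ_m − ρ_c) = 4.09 km × 2870 / 380 = 30.89 km.
Total thickness = T + h + r = 29.2 km + 4.09 km + 30.89 km = 64.2 km.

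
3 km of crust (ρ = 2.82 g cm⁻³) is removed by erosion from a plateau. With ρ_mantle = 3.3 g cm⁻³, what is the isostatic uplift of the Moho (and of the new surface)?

Unloading: uplift u = e ρ_c/ρ_m = 3 km × 2.82/3.3 = 2.56 km.

2.56 km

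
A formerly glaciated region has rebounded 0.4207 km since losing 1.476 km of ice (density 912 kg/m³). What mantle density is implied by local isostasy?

3200 kg/m³

ρ_m = ρ_ice t / u = 912 × 1.476 km/0.4207 km = 3200 kg/m³.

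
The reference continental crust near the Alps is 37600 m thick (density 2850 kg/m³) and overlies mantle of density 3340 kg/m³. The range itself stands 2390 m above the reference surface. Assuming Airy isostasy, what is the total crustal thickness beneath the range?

Root depth r = h ρ_c / (ρ_m − ρ_c) = 2390 m × 2850 / 490 = 13900 m.
Total thickness = T + h + r = 37600 m + 2390 m + 13900 m = 53900 m.

53900 m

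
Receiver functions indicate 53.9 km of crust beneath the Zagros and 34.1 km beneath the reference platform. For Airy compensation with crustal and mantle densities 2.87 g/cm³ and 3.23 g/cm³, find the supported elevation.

Excess crust Δ = 53.9 km − 34.1 km = 19.8 km, split between elevation h and root r with h + r = Δ.
Airy balance ρ_c h = (ρ_m − ρ_c) r gives r = h ρ_c/(ρ_m − ρ_c), so h (1 + ρ_c/(ρ_m − ρ_c)) = Δ, i.e. h = Δ (ρ_m − ρ_c)/ρ_m.
h = 19.8 km × 0.36/3.23 = 2.21 km.

2.21 km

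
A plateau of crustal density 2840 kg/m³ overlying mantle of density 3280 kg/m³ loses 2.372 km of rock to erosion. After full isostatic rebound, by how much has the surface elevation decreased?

0.318 km

Rebound u = e ρ_c/ρ_m = 2.372 km × 2840/3280 = 2.054 km.
Net surface drop = e − u = 2.372 km − 2.054 km = e (ρ_m − ρ_c)/ρ_m = 0.318 km.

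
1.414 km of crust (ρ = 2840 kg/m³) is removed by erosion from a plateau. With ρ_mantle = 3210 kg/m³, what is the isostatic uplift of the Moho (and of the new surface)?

1.25 km

Unloading: uplift u = e ρ_c/ρ_m = 1.414 km × 2840/3210 = 1.25 km.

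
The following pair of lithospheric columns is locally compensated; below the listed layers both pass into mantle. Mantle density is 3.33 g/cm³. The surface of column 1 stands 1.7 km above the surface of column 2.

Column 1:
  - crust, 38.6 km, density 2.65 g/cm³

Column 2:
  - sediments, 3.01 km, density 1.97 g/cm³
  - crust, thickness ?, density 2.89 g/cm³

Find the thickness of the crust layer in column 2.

Take the compensation level at the base of the deeper column (depth z_c below the surface of column 1) and equate Σ ρ_i t_i down to z_c; mantle fills any gap and the z_c terms cancel.
Column 1: 38.6×2.65 + (z_c − 38.6)×3.33
Column 2: 1.7×0 + 3.01×1.97 + x×2.89 + (z_c − 1.7 − 3.01 − x)×3.33
The z_c×3.33 term appears on both sides and cancels. Collect the known terms of each column as K = Σ(ρt)_known − 3.33 × (depth of known layers): K_1 = 102.29 − 3.33×38.6 = −26.248; K_2 = 5.9297 − 3.33×(1.7 + 3.01) = −9.7546.
Balance: K_1 = K_2 − x×(3.33 − 2.89), so x = (K_2 − K_1)/(3.33 − 2.89) = 16.4934/0.44 = 37.5 km.

37.5 km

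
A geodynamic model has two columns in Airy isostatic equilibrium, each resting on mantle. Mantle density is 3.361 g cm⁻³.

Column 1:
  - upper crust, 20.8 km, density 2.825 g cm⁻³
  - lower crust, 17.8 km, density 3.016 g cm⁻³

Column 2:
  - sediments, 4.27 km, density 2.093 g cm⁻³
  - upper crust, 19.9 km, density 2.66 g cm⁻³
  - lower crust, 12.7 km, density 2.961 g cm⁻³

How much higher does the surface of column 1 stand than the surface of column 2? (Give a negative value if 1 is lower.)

For any compensation level in the mantle, the mantle terms cancel and isostasy reduces to e = (Σt_1 − Σt_2) − (Σ(ρt)_1 − Σ(ρt)_2) / ρ_m.
Σt_1 = 38.6 km; Σt_2 = 36.87 km; Σ(ρt)_1 = 112.4448; Σ(ρt)_2 = 99.47581 (in km·g cm⁻³).
e = (38.6 − 36.87) − (112.4448 − 99.47581) / 3.361 = −2.13 km.

−2.13 km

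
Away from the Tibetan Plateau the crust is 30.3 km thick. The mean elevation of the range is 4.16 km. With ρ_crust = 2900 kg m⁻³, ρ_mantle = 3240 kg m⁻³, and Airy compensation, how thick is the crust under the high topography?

69.9 km

Root depth r = h ρ_c / (ρ_m − ρ_c) = 4.16 km × 2900 / 340 = 35.48 km.
Total thickness = T + h + r = 30.3 km + 4.16 km + 35.48 km = 69.9 km.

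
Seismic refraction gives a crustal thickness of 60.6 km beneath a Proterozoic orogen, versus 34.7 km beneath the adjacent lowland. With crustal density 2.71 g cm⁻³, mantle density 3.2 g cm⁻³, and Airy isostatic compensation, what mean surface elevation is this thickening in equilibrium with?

Excess crust Δ = 60.6 km − 34.7 km = 25.9 km, split between elevation h and root r with h + r = Δ.
Airy balance ρ_c h = (ρ_m − ρ_c) r gives r = h ρ_c/(ρ_m − ρ_c), so h (1 + ρ_c/(ρ_m − ρ_c)) = Δ, i.e. h = Δ (ρ_m − ρ_c)/ρ_m.
h = 25.9 km × 0.49/3.2 = 3.97 km.

3.97 km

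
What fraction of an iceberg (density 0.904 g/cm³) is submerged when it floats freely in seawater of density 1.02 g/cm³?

88.6%

Submerged fraction = ρ_obj/ρ_fluid = 0.904/1.02 = 88.6%.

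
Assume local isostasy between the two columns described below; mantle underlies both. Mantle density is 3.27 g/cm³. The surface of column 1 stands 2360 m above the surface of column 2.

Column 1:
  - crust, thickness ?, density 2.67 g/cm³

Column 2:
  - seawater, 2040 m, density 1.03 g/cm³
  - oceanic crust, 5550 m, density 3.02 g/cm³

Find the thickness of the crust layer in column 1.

Take the compensation level at the base of the deeper column (depth z_c below the surface of column 1) and equate Σ ρ_i t_i down to z_c; mantle fills any gap and the z_c terms cancel.
Column 1: x×2.67 + (z_c − 0 − x)×3.27
Column 2: 2360×0 + 2040×1.03 + 5550×3.02 + (z_c − 2360 − 7590)×3.27
The z_c×3.27 term appears on both sides and cancels. Collect the known terms of each column as K = Σ(ρt)_known − 3.27 × (depth of known layers): K_1 = 0 − 3.27×0 = 0; K_2 = 18862.2 − 3.27×(2360 + 7590) = −13674.3.
Balance: K_1 − x×(3.27 − 2.67) = K_2, so x = (K_1 − K_2)/(3.27 − 2.67) = 13674.3/0.6 = 22800 m.

22800 m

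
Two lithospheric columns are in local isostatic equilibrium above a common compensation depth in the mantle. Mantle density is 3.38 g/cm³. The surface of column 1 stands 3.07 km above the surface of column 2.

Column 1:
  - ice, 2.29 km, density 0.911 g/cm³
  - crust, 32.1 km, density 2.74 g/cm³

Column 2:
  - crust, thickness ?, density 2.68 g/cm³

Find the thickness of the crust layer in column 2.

Take the compensation level at the base of the deeper column (depth z_c below the surface of column 1) and equate Σ ρ_i t_i down to z_c; mantle fills any gap and the z_c terms cancel.
Column 1: 2.29×0.911 + 32.1×2.74 + (z_c − 34.39)×3.38
Column 2: 3.07×0 + x×2.68 + (z_c − 3.07 − 0 − x)×3.38
The z_c×3.38 term appears on both sides and cancels. Collect the known terms of each column as K = Σ(ρt)_known − 3.38 × (depth of known layers): K_1 = 90.04019 − 3.38×34.39 = −26.19801; K_2 = 0 − 3.38×(3.07 + 0) = −10.3766.
Balance: K_1 = K_2 − x×(3.38 − 2.68), so x = (K_2 − K_1)/(3.38 − 2.68) = 15.8214/0.7 = 22.6 km.

22.6 km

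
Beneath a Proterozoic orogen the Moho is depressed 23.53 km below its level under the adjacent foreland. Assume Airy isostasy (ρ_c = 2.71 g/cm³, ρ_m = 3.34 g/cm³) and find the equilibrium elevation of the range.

5.47 km

Equating mass per unit area of the two columns: ρ_c h = (ρ_m − ρ_c) r.
h = r (ρ_m − ρ_c) / ρ_c = 23.53 km × (3.34 − 2.71) / 2.71 = 5.47 km.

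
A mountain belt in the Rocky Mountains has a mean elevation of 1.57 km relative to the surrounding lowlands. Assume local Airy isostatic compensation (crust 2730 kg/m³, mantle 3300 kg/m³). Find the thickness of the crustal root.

Equating mass per unit area of the two columns: the weight of the topography is balanced by the buoyancy of the root, ρ_c h = (ρ_m − ρ_c) r.
r = h · ρ_c / (ρ_m − ρ_c) = 1.57 km × 2730 / (3300 − 2730) = 7.52 km.

7.52 km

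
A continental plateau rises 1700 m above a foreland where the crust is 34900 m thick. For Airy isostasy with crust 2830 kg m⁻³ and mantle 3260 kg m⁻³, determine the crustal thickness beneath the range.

Root depth r = h ρ_c / (ρ_m − ρ_c) = 1700 m × 2830 / 430 = 11190 m.
Total thickness = T + h + r = 34900 m + 1700 m + 11190 m = 47800 m.

47800 m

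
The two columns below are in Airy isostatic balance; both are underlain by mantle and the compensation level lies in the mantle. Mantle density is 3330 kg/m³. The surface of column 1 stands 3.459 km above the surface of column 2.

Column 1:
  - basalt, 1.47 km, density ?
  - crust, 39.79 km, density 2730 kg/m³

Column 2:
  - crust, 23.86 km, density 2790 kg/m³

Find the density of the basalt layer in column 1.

Take the compensation level at the base of the deeper column (depth z_c below the surface of column 1) and equate Σ ρ_i t_i down to z_c; mantle fills any gap and the z_c terms cancel.
Column 1: 1.47×ρ + 39.79×2730 + (z_c − 41.26)×3330
Column 2: 3.459×0 + 23.86×2790 + (z_c − 3.459 − 23.86)×3330
The z_c×3330 term appears on both sides and cancels. Collect the known terms of each column as K = Σ(ρt)_known − 3330 × (depth of known layers): K_1 = 108626.7 − 3330×41.26 = −28769.1; K_2 = 66569.4 − 3330×(3.459 + 23.86) = −24402.87.
Balance: K_1 + 1.47×ρ = K_2, so ρ = (K_2 − K_1)/1.47 = 4366.23/1.47 = 2970 kg/m³.

2970 kg/m³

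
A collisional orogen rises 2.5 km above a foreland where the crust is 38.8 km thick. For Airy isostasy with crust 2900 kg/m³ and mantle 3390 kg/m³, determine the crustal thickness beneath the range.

Root depth r = h ρ_c / (ρ_m − ρ_c) = 2.5 km × 2900 / 490 = 14.8 km.
Total thickness = T + h + r = 38.8 km + 2.5 km + 14.8 km = 56.1 km.

56.1 km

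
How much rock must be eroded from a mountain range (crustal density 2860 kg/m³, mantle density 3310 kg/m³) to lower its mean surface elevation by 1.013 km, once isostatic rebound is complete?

7.45 km

Net drop Δ = e − u = e − e ρ_c/ρ_m = e (ρ_m − ρ_c)/ρ_m.
e = Δ ρ_m/(ρ_m − ρ_c) = 1.013 km × 3310/450 = 7.45 km.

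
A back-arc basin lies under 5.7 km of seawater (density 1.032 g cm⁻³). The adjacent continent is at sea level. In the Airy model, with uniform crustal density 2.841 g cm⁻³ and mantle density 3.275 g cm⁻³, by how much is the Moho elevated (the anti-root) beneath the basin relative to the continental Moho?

23.8 km

Balancing pressure at the compensation depth: replacing crust with seawater at the top is compensated by replacing crust with mantle at the base: d (ρ_c − ρ_w) = a (ρ_m − ρ_c).
a = d (ρ_c − ρ_w)/(ρ_m − ρ_c) = 5.7 km × 1.809/0.434 = 23.8 km.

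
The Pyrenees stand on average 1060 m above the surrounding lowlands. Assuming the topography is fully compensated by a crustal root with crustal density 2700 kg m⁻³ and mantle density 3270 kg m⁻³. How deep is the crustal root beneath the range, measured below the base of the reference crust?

5020 m

By Archimedes' principle applied to the lithosphere: the weight of the topography is balanced by the buoyancy of the root, ρ_c h = (ρ_m − ρ_c) r.
r = h · ρ_c / (ρ_m − ρ_c) = 1060 m × 2700 / (3270 − 2700) = 5020 m.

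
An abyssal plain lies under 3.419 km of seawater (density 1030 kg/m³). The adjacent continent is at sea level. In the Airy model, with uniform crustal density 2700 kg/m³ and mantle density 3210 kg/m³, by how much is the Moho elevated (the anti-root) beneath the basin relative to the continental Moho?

11.2 km

By Archimedes' principle applied to the lithosphere: replacing crust with seawater at the top is compensated by replacing crust with mantle at the base: d (ρ_c − ρ_w) = a (ρ_m − ρ_c).
a = d (ρ_c − ρ_w)/(ρ_m − ρ_c) = 3.419 km × 1670/510 = 11.2 km.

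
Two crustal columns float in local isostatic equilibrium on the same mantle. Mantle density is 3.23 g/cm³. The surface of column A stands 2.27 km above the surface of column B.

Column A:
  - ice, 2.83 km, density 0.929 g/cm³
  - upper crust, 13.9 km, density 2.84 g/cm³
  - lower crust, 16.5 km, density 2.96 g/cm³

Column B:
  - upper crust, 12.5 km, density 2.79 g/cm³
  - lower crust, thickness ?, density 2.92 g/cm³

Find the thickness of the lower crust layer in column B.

Take the compensation level at the base of the deeper column (depth z_c below the surface of column A) and equate Σ ρ_i t_i down to z_c; mantle fills any gap and the z_c terms cancel.
Column A: 2.83×0.929 + 13.9×2.84 + 16.5×2.96 + (z_c − 33.23)×3.23
Column B: 2.27×0 + 12.5×2.79 + x×2.92 + (z_c − 2.27 − 12.5 − x)×3.23
The z_c×3.23 term appears on both sides and cancels. Collect the known terms of each column as K = Σ(ρt)_known − 3.23 × (depth of known layers): K_A = 90.94507 − 3.23×33.23 = −16.38783; K_B = 34.875 − 3.23×(2.27 + 12.5) = −12.8321.
Balance: K_A = K_B − x×(3.23 − 2.92), so x = (K_B − K_A)/(3.23 − 2.92) = 3.55573/0.31 = 11.5 km.

11.5 km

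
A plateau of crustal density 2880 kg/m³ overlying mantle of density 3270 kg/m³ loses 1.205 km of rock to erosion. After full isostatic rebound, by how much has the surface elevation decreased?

0.144 km

Rebound u = e ρ_c/ρ_m = 1.205 km × 2880/3270 = 1.061 km.
Net surface drop = e − u = 1.205 km − 1.061 km = e (ρ_m − ρ_c)/ρ_m = 0.144 km.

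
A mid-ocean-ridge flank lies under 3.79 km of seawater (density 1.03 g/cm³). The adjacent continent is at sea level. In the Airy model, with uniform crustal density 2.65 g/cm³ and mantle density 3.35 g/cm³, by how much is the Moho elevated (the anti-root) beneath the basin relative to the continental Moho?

In Airy isostatic equilibrium: replacing crust with seawater at the top is compensated by replacing crust with mantle at the base: d (ρ_c − ρ_w) = a (ρ_m − ρ_c).
a = d (ρ_c − ρ_w)/(ρ_m − ρ_c) = 3.79 km × 1.62/0.7 = 8.77 km.

8.77 km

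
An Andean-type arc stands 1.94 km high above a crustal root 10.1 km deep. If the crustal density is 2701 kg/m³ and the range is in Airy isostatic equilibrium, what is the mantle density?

3220 kg/m³

Airy balance: ρ_c h = (ρ_m − ρ_c) r → ρ_m = ρ_c (1 + h/r).
ρ_m = 2701 × (1 + 1.94 km/10.1 km) = 3220 kg/m³.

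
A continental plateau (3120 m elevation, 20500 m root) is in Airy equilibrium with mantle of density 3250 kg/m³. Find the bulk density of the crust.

2820 kg/m³

ρ_c h = (ρ_m − ρ_c) r → ρ_c (h + r) = ρ_m r → ρ_c = ρ_m r / (h + r).
ρ_c = 3250 × 20500 m / (3120 m + 20500 m) = 2820 kg/m³.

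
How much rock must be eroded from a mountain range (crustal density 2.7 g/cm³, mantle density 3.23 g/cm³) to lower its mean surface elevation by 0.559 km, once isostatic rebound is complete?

3.41 km

Net drop Δ = e − u = e − e ρ_c/ρ_m = e (ρ_m − ρ_c)/ρ_m.
e = Δ ρ_m/(ρ_m − ρ_c) = 0.559 km × 3.23/0.53 = 3.41 km.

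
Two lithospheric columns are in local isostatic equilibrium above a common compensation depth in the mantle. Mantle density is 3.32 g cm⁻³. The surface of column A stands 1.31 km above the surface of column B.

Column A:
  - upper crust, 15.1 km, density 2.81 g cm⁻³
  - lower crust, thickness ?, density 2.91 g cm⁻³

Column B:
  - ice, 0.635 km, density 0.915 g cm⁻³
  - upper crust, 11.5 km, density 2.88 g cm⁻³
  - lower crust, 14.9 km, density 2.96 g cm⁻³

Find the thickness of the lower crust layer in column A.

Take the compensation level at the base of the deeper column (depth z_c below the surface of column A) and equate Σ ρ_i t_i down to z_c; mantle fills any gap and the z_c terms cancel.
Column A: 15.1×2.81 + x×2.91 + (z_c − 15.1 − x)×3.32
Column B: 1.31×0 + 0.635×0.915 + 11.5×2.88 + 14.9×2.96 + (z_c − 1.31 − 27.035)×3.32
The z_c×3.32 term appears on both sides and cancels. Collect the known terms of each column as K = Σ(ρt)_known − 3.32 × (depth of known layers): K_A = 42.431 − 3.32×15.1 = −7.701; K_B = 77.805025 − 3.32×(1.31 + 27.035) = −16.300375.
Balance: K_A − x×(3.32 − 2.91) = K_B, so x = (K_A − K_B)/(3.32 − 2.91) = 8.59938/0.41 = 21 km.

21 km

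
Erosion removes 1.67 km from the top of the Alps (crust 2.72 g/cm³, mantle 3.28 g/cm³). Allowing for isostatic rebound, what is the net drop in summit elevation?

Rebound u = e ρ_c/ρ_m = 1.67 km × 2.72/3.28 = 1.385 km.
Net surface drop = e − u = 1.67 km − 1.385 km = e (ρ_m − ρ_c)/ρ_m = 0.285 km.

0.285 km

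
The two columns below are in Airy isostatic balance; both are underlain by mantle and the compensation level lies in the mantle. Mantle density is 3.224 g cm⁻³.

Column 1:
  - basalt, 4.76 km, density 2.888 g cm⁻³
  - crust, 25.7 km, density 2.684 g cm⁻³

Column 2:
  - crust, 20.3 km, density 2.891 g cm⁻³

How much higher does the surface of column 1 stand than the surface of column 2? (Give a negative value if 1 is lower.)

2.7 km

For any compensation level in the mantle, the mantle terms cancel and isostasy reduces to e = (Σt_1 − Σt_2) − (Σ(ρt)_1 − Σ(ρt)_2) / ρ_m.
Σt_1 = 30.46 km; Σt_2 = 20.3 km; Σ(ρt)_1 = 82.72568; Σ(ρt)_2 = 58.6873 (in km·g cm⁻³).
e = (30.46 − 20.3) − (82.72568 − 58.6873) / 3.224 = 2.7 km.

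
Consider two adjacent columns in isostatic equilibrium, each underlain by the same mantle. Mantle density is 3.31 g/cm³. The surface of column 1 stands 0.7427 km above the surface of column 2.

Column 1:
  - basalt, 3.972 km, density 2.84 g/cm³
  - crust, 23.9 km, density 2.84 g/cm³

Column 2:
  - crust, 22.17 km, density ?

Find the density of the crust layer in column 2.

Take the compensation level at the base of the deeper column (depth z_c below the surface of column 1) and equate Σ ρ_i t_i down to z_c; mantle fills any gap and the z_c terms cancel.
Column 1: 3.972×2.84 + 23.9×2.84 + (z_c − 27.872)×3.31
Column 2: 0.7427×0 + 22.17×ρ + (z_c − 0.7427 − 22.17)×3.31
The z_c×3.31 term appears on both sides and cancels. Collect the known terms of each column as K = Σ(ρt)_known − 3.31 × (depth of known layers): K_1 = 79.15648 − 3.31×27.872 = −13.09984; K_2 = 0 − 3.31×(0.7427 + 22.17) = −75.841037.
Balance: K_1 = K_2 + 22.17×ρ, so ρ = (K_1 − K_2)/22.17 = 62.7412/22.17 = 2.83 g/cm³.

2.83 g/cm³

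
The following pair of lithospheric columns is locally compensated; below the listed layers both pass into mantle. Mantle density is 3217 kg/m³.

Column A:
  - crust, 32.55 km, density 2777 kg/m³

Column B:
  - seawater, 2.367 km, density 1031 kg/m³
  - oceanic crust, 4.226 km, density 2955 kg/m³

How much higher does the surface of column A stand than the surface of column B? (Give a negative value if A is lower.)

2.5 km

For any compensation level in the mantle, the mantle terms cancel and isostasy reduces to e = (Σt_A − Σt_B) − (Σ(ρt)_A − Σ(ρt)_B) / ρ_m.
Σt_A = 32.55 km; Σt_B = 6.593 km; Σ(ρt)_A = 90391.35; Σ(ρt)_B = 14928.207 (in km·kg/m³).
e = (32.55 − 6.593) − (90391.35 − 14928.207) / 3217 = 2.5 km.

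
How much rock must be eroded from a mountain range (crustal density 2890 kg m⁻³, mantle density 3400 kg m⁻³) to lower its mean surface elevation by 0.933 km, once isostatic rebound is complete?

6.22 km

Net drop Δ = e − u = e − e ρ_c/ρ_m = e (ρ_m − ρ_c)/ρ_m.
e = Δ ρ_m/(ρ_m − ρ_c) = 0.933 km × 3400/510 = 6.22 km.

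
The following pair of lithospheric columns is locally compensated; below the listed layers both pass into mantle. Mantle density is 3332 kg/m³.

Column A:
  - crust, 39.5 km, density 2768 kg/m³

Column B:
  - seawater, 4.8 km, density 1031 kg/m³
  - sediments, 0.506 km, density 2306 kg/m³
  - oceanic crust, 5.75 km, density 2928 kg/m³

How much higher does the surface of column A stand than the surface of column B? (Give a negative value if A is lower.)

2.52 km

For any compensation level in the mantle, the mantle terms cancel and isostasy reduces to e = (Σt_A − Σt_B) − (Σ(ρt)_A − Σ(ρt)_B) / ρ_m.
Σt_A = 39.5 km; Σt_B = 11.056 km; Σ(ρt)_A = 109336; Σ(ρt)_B = 22951.636 (in km·kg/m³).
e = (39.5 − 11.056) − (109336 − 22951.636) / 3332 = 2.52 km.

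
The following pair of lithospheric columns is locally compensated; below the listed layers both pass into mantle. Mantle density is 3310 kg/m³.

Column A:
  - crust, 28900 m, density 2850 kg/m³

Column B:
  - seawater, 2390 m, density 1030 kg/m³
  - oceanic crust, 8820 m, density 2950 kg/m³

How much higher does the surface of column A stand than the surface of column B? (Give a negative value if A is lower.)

For any compensation level in the mantle, the mantle terms cancel and isostasy reduces to e = (Σt_A − Σt_B) − (Σ(ρt)_A − Σ(ρt)_B) / ρ_m.
Σt_A = 28900 m; Σt_B = 11210 m; Σ(ρt)_A = 82365000; Σ(ρt)_B = 28480700 (in m·kg/m³).
e = (28900 − 11210) − (82365000 − 28480700) / 3310 = 1410 m.

1410 m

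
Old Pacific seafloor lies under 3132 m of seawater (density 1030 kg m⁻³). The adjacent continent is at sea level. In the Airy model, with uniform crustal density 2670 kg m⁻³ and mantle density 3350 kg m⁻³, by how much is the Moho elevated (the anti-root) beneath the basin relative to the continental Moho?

By Archimedes' principle applied to the lithosphere: replacing crust with seawater at the top is compensated by replacing crust with mantle at the base: d (ρ_c − ρ_w) = a (ρ_m − ρ_c).
a = d (ρ_c − ρ_w)/(ρ_m − ρ_c) = 3132 m × 1640/680 = 7550 m.

7550 m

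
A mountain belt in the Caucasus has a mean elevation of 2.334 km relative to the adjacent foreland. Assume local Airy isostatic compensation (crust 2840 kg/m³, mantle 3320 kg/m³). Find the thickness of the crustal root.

Isostatic balance requires: the weight of the topography is balanced by the buoyancy of the root, ρ_c h = (ρ_m − ρ_c) r.
r = h · ρ_c / (ρ_m − ρ_c) = 2.334 km × 2840 / (3320 − 2840) = 13.8 km.

13.8 km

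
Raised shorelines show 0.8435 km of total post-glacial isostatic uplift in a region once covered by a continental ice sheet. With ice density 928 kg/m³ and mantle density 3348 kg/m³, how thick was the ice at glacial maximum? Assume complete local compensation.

u = t ρ_ice/ρ_m → t = u ρ_m/ρ_ice = 0.8435 km × 3348/928 = 3.04 km.

3.04 km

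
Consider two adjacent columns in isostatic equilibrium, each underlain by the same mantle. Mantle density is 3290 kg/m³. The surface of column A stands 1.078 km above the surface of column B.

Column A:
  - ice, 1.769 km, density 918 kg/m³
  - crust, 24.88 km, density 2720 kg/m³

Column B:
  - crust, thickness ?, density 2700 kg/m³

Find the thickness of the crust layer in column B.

Take the compensation level at the base of the deeper column (depth z_c below the surface of column A) and equate Σ ρ_i t_i down to z_c; mantle fills any gap and the z_c terms cancel.
Column A: 1.769×918 + 24.88×2720 + (z_c − 26.649)×3290
Column B: 1.078×0 + x×2700 + (z_c − 1.078 − 0 − x)×3290
The z_c×3290 term appears on both sides and cancels. Collect the known terms of each column as K = Σ(ρt)_known − 3290 × (depth of known layers): K_A = 69297.542 − 3290×26.649 = −18377.668; K_B = 0 − 3290×(1.078 + 0) = −3546.62.
Balance: K_A = K_B − x×(3290 − 2700), so x = (K_B − K_A)/(3290 − 2700) = 14831/590 = 25.1 km.

25.1 km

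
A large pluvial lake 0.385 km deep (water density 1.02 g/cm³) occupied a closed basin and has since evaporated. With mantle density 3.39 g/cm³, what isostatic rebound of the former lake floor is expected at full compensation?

0.116 km

u = d ρ_w/ρ_m = 0.385 km × 1.02/3.39 = 0.116 km.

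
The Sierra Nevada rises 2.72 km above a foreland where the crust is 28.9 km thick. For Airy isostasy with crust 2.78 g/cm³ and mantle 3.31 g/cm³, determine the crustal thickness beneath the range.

Root depth r = h ρ_c / (ρ_m − ρ_c) = 2.72 km × 2.78 / 0.53 = 14.27 km.
Total thickness = T + h + r = 28.9 km + 2.72 km + 14.27 km = 45.9 km.

45.9 km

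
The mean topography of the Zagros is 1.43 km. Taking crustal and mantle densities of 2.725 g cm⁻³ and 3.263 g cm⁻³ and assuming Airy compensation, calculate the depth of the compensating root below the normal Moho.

By Archimedes' principle applied to the lithosphere: the weight of the topography is balanced by the buoyancy of the root, ρ_c h = (ρ_m − ρ_c) r.
r = h · ρ_c / (ρ_m − ρ_c) = 1.43 km × 2.725 / (3.263 − 2.725) = 7.24 km.

7.24 km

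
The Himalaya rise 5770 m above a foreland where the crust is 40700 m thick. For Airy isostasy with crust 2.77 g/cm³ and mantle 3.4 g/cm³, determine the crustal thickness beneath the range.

Root depth r = h ρ_c / (ρ_m − ρ_c) = 5770 m × 2.77 / 0.63 = 25370 m.
Total thickness = T + h + r = 40700 m + 5770 m + 25370 m = 71800 m.

71800 m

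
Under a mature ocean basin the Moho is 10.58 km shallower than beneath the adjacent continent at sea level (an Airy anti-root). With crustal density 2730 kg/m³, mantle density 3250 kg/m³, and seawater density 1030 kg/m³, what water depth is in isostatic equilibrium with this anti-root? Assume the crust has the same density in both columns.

Replacing a thickness d of crust by seawater at the top must be balanced by replacing crust with mantle at the base: d (ρ_c − ρ_w) = a (ρ_m − ρ_c).
d = a (ρ_m − ρ_c)/(ρ_c − ρ_w) = 10.58 km × 520/1700 = 3.24 km.

3.24 km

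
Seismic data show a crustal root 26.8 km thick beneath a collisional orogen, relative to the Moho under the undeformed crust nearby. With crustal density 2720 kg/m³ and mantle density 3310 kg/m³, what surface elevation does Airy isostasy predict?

5.81 km

By Archimedes' principle applied to the lithosphere: ρ_c h = (ρ_m − ρ_c) r.
h = r (ρ_m − ρ_c) / ρ_c = 26.8 km × (3310 − 2720) / 2720 = 5.81 km.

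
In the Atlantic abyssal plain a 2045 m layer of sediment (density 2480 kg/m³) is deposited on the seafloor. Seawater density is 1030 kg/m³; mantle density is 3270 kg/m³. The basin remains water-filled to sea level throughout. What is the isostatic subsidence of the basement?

1320 m

Submarine loading: the sediment displaces seawater, and the subsidence is in turn flooded, so s (ρ_m − ρ_w) = t (ρ_sed − ρ_w).
s = 2045 m × (2480 − 1030) / (3270 − 1030) = 1320 m.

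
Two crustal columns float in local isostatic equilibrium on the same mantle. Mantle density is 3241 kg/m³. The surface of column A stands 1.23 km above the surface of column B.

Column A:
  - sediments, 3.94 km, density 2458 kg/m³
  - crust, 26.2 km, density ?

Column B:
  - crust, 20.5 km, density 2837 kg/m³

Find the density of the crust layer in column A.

2890 kg/m³

Take the compensation level at the base of the deeper column (depth z_c below the surface of column A) and equate Σ ρ_i t_i down to z_c; mantle fills any gap and the z_c terms cancel.
Column A: 3.94×2458 + 26.2×ρ + (z_c − 30.14)×3241
Column B: 1.23×0 + 20.5×2837 + (z_c − 1.23 − 20.5)×3241
The z_c×3241 term appears on both sides and cancels. Collect the known terms of each column as K = Σ(ρt)_known − 3241 × (depth of known layers): K_A = 9684.52 − 3241×30.14 = −87999.22; K_B = 58158.5 − 3241×(1.23 + 20.5) = −12268.43.
Balance: K_A + 26.2×ρ = K_B, so ρ = (K_B − K_A)/26.2 = 75730.8/26.2 = 2890 kg/m³.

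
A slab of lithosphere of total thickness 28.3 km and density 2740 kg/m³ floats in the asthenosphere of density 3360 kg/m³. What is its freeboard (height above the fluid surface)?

5.22 km

Floating equilibrium: submerged depth d = t ρ_obj/ρ_fluid = 28.3 km × 2740/3360 = 23.08 km.
Freeboard = t − d = 28.3 km − 23.08 km = 5.22 km.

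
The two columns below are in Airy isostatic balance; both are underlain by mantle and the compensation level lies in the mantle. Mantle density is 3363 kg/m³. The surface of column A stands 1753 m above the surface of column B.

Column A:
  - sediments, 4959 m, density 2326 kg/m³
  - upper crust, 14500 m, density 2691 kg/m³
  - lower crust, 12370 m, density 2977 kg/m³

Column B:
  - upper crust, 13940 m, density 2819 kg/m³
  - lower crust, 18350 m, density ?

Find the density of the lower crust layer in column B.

3030 kg/m³

Take the compensation level at the base of the deeper column (depth z_c below the surface of column A) and equate Σ ρ_i t_i down to z_c; mantle fills any gap and the z_c terms cancel.
Column A: 4959×2326 + 14500×2691 + 12370×2977 + (z_c − 31829)×3363
Column B: 1753×0 + 13940×2819 + 18350×ρ + (z_c − 1753 − 32290)×3363
The z_c×3363 term appears on both sides and cancels. Collect the known terms of each column as K = Σ(ρt)_known − 3363 × (depth of known layers): K_A = 87379624 − 3363×31829 = −19661303; K_B = 39296860 − 3363×(1753 + 32290) = −75189749.
Balance: K_A = K_B + 18350×ρ, so ρ = (K_A − K_B)/18350 = 55528400/18350 = 3030 kg/m³.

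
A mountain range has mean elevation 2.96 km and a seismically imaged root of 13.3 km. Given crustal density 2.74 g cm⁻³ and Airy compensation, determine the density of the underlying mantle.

3.35 g cm⁻³

Airy balance: ρ_c h = (ρ_m − ρ_c) r → ρ_m = ρ_c (1 + h/r).
ρ_m = 2.74 × (1 + 2.96 km/13.3 km) = 3.35 g cm⁻³.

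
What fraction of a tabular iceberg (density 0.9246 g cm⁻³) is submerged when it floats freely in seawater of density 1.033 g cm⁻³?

0.895

Submerged fraction = ρ_obj/ρ_fluid = 0.9246/1.033 = 0.895.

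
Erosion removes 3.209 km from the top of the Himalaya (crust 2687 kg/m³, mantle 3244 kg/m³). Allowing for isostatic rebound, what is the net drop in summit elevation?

Rebound u = e ρ_c/ρ_m = 3.209 km × 2687/3244 = 2.658 km.
Net surface drop = e − u = 3.209 km − 2.658 km = e (ρ_m − ρ_c)/ρ_m = 0.551 km.

0.551 km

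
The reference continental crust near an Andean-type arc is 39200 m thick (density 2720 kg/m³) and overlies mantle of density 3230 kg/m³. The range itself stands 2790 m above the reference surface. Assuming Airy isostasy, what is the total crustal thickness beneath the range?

Root depth r = h ρ_c / (ρ_m − ρ_c) = 2790 m × 2720 / 510 = 14880 m.
Total thickness = T + h + r = 39200 m + 2790 m + 14880 m = 56900 m.

56900 m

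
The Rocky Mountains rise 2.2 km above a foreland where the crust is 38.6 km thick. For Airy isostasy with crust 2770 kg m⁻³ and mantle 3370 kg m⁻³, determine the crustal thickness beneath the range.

Root depth r = h ρ_c / (ρ_m − ρ_c) = 2.2 km × 2770 / 600 = 10.16 km.
Total thickness = T + h + r = 38.6 km + 2.2 km + 10.16 km = 51 km.

51 km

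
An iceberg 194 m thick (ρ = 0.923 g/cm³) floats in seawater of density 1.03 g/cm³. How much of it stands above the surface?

20.2 m

Floating equilibrium: submerged depth d = t ρ_obj/ρ_fluid = 194 m × 0.923/1.03 = 173.8 m.
Freeboard = t − d = 194 m − 173.8 m = 20.2 m.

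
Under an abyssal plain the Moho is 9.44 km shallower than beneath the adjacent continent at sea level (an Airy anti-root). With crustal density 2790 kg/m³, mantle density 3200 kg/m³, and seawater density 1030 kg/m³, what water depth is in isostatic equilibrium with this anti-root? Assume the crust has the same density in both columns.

2.2 km

Replacing a thickness d of crust by seawater at the top must be balanced by replacing crust with mantle at the base: d (ρ_c − ρ_w) = a (ρ_m − ρ_c).
d = a (ρ_m − ρ_c)/(ρ_c − ρ_w) = 9.44 km × 410/1760 = 2.2 km.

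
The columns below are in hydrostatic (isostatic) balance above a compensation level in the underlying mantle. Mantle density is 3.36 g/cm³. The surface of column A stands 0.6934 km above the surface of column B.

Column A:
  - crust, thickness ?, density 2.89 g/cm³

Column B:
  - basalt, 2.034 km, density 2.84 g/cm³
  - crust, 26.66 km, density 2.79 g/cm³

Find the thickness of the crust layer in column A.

Take the compensation level at the base of the deeper column (depth z_c below the surface of column A) and equate Σ ρ_i t_i down to z_c; mantle fills any gap and the z_c terms cancel.
Column A: x×2.89 + (z_c − 0 − x)×3.36
Column B: 0.6934×0 + 2.034×2.84 + 26.66×2.79 + (z_c − 0.6934 − 28.694)×3.36
The z_c×3.36 term appears on both sides and cancels. Collect the known terms of each column as K = Σ(ρt)_known − 3.36 × (depth of known layers): K_A = 0 − 3.36×0 = 0; K_B = 80.15796 − 3.36×(0.6934 + 28.694) = −18.583704.
Balance: K_A − x×(3.36 − 2.89) = K_B, so x = (K_A − K_B)/(3.36 − 2.89) = 18.5837/0.47 = 39.5 km.

39.5 km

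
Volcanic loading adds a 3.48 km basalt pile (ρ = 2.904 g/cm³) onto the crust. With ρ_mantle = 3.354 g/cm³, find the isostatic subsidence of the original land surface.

Subaerial loading: s = t ρ_load / ρ_m.
s = 3.48 km × 2.904/3.354 = 3.01 km.

3.01 km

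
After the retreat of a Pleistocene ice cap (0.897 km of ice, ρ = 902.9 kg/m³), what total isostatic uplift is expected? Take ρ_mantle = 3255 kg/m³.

0.249 km

Removing the load lets mantle flow back in; uplift u satisfies ρ_ice t = ρ_m u.
u = t ρ_ice/ρ_m = 0.897 km × 902.9/3255 = 0.249 km.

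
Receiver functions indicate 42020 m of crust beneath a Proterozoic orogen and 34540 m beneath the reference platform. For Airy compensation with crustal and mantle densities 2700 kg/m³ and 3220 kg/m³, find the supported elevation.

Excess crust Δ = 42020 m − 34540 m = 7480 m, split between elevation h and root r with h + r = Δ.
Airy balance ρ_c h = (ρ_m − ρ_c) r gives r = h ρ_c/(ρ_m − ρ_c), so h (1 + ρ_c/(ρ_m − ρ_c)) = Δ, i.e. h = Δ (ρ_m − ρ_c)/ρ_m.
h = 7480 m × 520/3220 = 1210 m.

1210 m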